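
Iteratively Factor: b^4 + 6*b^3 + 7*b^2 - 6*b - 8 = (b + 1)*(b^3 + 5*b^2 + 2*b - 8) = (b - 1)*(b + 1)*(b^2 + 6*b + 8) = (b - 1)*(b + 1)*(b + 2)*(b + 4)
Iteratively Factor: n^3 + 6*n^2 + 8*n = (n)*(n^2 + 6*n + 8) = n*(n + 2)*(n + 4)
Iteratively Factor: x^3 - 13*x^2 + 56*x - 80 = (x - 4)*(x^2 - 9*x + 20) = (x - 5)*(x - 4)*(x - 4)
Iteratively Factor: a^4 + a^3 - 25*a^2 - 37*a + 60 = (a - 1)*(a^3 + 2*a^2 - 23*a - 60) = (a - 1)*(a + 3)*(a^2 - a - 20) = (a - 1)*(a + 3)*(a + 4)*(a - 5)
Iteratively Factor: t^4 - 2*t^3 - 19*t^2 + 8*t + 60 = (t + 2)*(t^3 - 4*t^2 - 11*t + 30) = (t - 5)*(t + 2)*(t^2 + t - 6) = (t - 5)*(t - 2)*(t + 2)*(t + 3)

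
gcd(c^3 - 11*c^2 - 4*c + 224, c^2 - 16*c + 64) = c - 8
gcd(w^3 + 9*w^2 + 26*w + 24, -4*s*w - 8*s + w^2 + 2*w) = w + 2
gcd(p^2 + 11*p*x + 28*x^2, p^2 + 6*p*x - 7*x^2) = p + 7*x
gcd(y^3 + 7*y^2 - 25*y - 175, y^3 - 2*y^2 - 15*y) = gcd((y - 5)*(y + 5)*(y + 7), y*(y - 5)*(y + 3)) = y - 5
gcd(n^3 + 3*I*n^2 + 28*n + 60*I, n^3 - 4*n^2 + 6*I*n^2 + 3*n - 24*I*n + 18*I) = n + 6*I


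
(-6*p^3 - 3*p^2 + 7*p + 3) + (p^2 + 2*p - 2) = -6*p^3 - 2*p^2 + 9*p + 1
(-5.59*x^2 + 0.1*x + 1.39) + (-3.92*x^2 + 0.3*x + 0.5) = -9.51*x^2 + 0.4*x + 1.89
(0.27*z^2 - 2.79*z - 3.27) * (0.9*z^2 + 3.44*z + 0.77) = 0.243*z^4 - 1.5822*z^3 - 12.3327*z^2 - 13.3971*z - 2.5179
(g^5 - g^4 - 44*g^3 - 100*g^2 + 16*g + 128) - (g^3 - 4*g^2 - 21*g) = g^5 - g^4 - 45*g^3 - 96*g^2 + 37*g + 128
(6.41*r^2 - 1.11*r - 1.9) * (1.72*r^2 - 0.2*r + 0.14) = 11.0252*r^4 - 3.1912*r^3 - 2.1486*r^2 + 0.2246*r - 0.266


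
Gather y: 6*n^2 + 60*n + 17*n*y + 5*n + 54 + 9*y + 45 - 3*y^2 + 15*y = 6*n^2 + 65*n - 3*y^2 + y*(17*n + 24) + 99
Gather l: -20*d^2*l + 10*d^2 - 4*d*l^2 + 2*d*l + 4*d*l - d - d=10*d^2 - 4*d*l^2 - 2*d + l*(-20*d^2 + 6*d)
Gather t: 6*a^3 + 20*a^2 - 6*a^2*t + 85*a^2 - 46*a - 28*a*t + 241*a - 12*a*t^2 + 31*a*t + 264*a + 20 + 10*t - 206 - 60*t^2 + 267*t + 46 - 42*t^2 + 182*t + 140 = 6*a^3 + 105*a^2 + 459*a + t^2*(-12*a - 102) + t*(-6*a^2 + 3*a + 459)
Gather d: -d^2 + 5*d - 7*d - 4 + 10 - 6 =-d^2 - 2*d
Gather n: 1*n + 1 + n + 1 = 2*n + 2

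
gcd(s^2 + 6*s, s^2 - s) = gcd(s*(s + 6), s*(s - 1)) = s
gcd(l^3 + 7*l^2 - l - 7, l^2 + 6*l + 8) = 1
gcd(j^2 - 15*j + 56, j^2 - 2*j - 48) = j - 8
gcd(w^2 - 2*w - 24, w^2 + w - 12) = w + 4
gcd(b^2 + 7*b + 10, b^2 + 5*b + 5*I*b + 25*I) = b + 5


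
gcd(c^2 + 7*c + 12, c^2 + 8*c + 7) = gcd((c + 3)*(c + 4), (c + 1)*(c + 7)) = 1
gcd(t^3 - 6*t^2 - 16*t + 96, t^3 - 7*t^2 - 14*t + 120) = t^2 - 2*t - 24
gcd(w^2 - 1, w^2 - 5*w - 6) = w + 1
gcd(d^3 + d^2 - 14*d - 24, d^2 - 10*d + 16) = 1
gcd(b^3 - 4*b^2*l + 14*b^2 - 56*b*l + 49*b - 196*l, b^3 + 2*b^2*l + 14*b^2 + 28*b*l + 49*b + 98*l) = b^2 + 14*b + 49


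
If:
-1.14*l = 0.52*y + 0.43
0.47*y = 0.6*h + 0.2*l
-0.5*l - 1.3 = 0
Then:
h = 4.68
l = -2.60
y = 4.87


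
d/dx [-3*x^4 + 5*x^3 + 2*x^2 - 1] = x*(-12*x^2 + 15*x + 4)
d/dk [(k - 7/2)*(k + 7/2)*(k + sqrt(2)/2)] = 3*k^2 + sqrt(2)*k - 49/4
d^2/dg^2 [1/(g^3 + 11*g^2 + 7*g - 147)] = 4*(3*g^2 + 2*g + 17)/(g^7 + 19*g^6 + 69*g^5 - 545*g^4 - 2765*g^3 + 7497*g^2 + 27783*g - 64827)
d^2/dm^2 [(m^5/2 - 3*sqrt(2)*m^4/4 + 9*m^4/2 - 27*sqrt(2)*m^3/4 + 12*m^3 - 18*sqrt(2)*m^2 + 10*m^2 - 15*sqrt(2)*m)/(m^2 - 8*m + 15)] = (6*m^7 - 110*m^6 - 3*sqrt(2)*m^6 + 72*sqrt(2)*m^5 + 606*m^5 - 711*sqrt(2)*m^4 + 666*m^4 - 10108*m^3 + 921*sqrt(2)*m^3 + 5220*m^2 + 8910*sqrt(2)*m^2 - 15525*sqrt(2)*m + 32400*m - 23400*sqrt(2) + 9000)/(2*(m^6 - 24*m^5 + 237*m^4 - 1232*m^3 + 3555*m^2 - 5400*m + 3375))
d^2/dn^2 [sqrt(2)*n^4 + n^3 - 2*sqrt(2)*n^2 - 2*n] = 12*sqrt(2)*n^2 + 6*n - 4*sqrt(2)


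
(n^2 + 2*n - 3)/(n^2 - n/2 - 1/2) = 2*(n + 3)/(2*n + 1)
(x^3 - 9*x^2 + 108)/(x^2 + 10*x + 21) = (x^2 - 12*x + 36)/(x + 7)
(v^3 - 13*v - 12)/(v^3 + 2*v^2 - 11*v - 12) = (v^2 - v - 12)/(v^2 + v - 12)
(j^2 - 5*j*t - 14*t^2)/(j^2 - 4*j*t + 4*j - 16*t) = (j^2 - 5*j*t - 14*t^2)/(j^2 - 4*j*t + 4*j - 16*t)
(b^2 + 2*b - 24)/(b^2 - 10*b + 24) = (b + 6)/(b - 6)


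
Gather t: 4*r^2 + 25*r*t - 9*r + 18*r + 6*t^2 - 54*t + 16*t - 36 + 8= 4*r^2 + 9*r + 6*t^2 + t*(25*r - 38) - 28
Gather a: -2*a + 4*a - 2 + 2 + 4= 2*a + 4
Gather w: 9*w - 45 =9*w - 45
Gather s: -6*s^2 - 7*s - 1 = -6*s^2 - 7*s - 1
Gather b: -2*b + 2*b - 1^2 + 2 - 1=0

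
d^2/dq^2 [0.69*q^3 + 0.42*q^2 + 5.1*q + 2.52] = 4.14*q + 0.84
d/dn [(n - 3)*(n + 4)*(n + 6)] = 3*n^2 + 14*n - 6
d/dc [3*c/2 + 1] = 3/2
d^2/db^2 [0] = 0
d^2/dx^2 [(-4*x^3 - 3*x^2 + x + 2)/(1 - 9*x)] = 24*(27*x^3 - 9*x^2 + x - 14)/(729*x^3 - 243*x^2 + 27*x - 1)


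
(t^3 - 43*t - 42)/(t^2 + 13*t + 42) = (t^2 - 6*t - 7)/(t + 7)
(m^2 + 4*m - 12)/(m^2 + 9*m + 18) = (m - 2)/(m + 3)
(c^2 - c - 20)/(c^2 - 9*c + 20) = (c + 4)/(c - 4)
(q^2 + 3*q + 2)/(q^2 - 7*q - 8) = (q + 2)/(q - 8)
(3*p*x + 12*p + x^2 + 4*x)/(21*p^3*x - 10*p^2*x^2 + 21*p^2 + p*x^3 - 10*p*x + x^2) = (3*p*x + 12*p + x^2 + 4*x)/(21*p^3*x - 10*p^2*x^2 + 21*p^2 + p*x^3 - 10*p*x + x^2)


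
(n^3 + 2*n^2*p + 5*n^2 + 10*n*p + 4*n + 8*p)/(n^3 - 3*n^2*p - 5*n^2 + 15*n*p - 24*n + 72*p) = (n^3 + 2*n^2*p + 5*n^2 + 10*n*p + 4*n + 8*p)/(n^3 - 3*n^2*p - 5*n^2 + 15*n*p - 24*n + 72*p)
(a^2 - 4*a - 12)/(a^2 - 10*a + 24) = (a + 2)/(a - 4)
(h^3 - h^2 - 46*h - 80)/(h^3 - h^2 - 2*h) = (-h^3 + h^2 + 46*h + 80)/(h*(-h^2 + h + 2))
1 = 1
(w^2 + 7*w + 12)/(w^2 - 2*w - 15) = (w + 4)/(w - 5)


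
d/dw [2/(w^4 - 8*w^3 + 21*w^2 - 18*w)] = 4*(-2*w^3 + 12*w^2 - 21*w + 9)/(w^2*(w^3 - 8*w^2 + 21*w - 18)^2)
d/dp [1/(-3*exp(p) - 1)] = 3*exp(p)/(3*exp(p) + 1)^2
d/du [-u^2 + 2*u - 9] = 2 - 2*u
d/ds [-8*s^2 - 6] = -16*s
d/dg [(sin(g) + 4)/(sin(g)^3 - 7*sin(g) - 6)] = (-2*sin(g)^3 - 12*sin(g)^2 + 22)*cos(g)/(-sin(g)^3 + 7*sin(g) + 6)^2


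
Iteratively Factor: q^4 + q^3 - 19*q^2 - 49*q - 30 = (q + 2)*(q^3 - q^2 - 17*q - 15) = (q - 5)*(q + 2)*(q^2 + 4*q + 3) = (q - 5)*(q + 1)*(q + 2)*(q + 3)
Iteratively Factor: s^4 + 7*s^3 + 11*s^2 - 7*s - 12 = (s + 4)*(s^3 + 3*s^2 - s - 3) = (s - 1)*(s + 4)*(s^2 + 4*s + 3) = (s - 1)*(s + 1)*(s + 4)*(s + 3)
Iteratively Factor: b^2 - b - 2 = (b + 1)*(b - 2)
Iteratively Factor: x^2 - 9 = (x - 3)*(x + 3)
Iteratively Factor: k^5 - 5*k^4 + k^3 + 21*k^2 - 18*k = (k - 3)*(k^4 - 2*k^3 - 5*k^2 + 6*k) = (k - 3)*(k - 1)*(k^3 - k^2 - 6*k) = k*(k - 3)*(k - 1)*(k^2 - k - 6) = k*(k - 3)^2*(k - 1)*(k + 2)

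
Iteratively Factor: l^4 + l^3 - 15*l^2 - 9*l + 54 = (l + 3)*(l^3 - 2*l^2 - 9*l + 18) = (l - 2)*(l + 3)*(l^2 - 9) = (l - 2)*(l + 3)^2*(l - 3)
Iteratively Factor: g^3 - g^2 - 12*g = (g + 3)*(g^2 - 4*g) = (g - 4)*(g + 3)*(g)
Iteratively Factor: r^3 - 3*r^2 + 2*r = (r - 1)*(r^2 - 2*r) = r*(r - 1)*(r - 2)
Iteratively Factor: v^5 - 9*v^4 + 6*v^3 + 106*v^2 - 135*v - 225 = (v - 5)*(v^4 - 4*v^3 - 14*v^2 + 36*v + 45) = (v - 5)*(v + 3)*(v^3 - 7*v^2 + 7*v + 15) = (v - 5)*(v - 3)*(v + 3)*(v^2 - 4*v - 5) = (v - 5)^2*(v - 3)*(v + 3)*(v + 1)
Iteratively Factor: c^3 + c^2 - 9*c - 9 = (c + 1)*(c^2 - 9) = (c - 3)*(c + 1)*(c + 3)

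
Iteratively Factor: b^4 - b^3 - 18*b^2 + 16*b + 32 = (b + 1)*(b^3 - 2*b^2 - 16*b + 32) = (b + 1)*(b + 4)*(b^2 - 6*b + 8) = (b - 4)*(b + 1)*(b + 4)*(b - 2)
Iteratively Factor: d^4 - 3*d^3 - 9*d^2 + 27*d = (d - 3)*(d^3 - 9*d) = (d - 3)^2*(d^2 + 3*d) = d*(d - 3)^2*(d + 3)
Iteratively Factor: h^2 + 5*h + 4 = (h + 4)*(h + 1)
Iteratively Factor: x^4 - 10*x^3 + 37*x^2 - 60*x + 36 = (x - 2)*(x^3 - 8*x^2 + 21*x - 18) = (x - 3)*(x - 2)*(x^2 - 5*x + 6) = (x - 3)*(x - 2)^2*(x - 3)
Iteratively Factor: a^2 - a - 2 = (a - 2)*(a + 1)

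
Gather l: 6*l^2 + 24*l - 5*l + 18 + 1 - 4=6*l^2 + 19*l + 15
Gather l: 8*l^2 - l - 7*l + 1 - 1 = 8*l^2 - 8*l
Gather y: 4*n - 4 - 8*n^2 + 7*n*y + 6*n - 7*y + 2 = -8*n^2 + 10*n + y*(7*n - 7) - 2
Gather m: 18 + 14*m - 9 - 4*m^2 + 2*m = -4*m^2 + 16*m + 9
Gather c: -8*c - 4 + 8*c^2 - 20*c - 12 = 8*c^2 - 28*c - 16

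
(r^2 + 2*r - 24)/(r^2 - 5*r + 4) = (r + 6)/(r - 1)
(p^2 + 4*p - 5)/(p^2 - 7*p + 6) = (p + 5)/(p - 6)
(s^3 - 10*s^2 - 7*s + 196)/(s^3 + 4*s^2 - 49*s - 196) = (s - 7)/(s + 7)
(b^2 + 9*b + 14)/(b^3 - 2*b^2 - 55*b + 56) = (b + 2)/(b^2 - 9*b + 8)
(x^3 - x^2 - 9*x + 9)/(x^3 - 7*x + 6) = (x - 3)/(x - 2)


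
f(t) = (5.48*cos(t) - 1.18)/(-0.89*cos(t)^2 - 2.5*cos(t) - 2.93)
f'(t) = (-1.78*sin(t)*cos(t) - 2.5*sin(t))*(5.48*cos(t) - 1.18)/(-0.89*cos(t)^2 - 2.5*cos(t) - 2.93)^2 - 5.48*sin(t)/(-0.89*cos(t)^2 - 2.5*cos(t) - 2.93) = (-4.8772*cos(t)^2 + 2.1004*cos(t) + 19.0064)*sin(t)/(0.7921*cos(t)^4 + 4.45*cos(t)^3 + 11.4654*cos(t)^2 + 14.65*cos(t) + 8.5849)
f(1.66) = 0.61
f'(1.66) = 2.54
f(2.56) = 3.94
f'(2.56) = 3.56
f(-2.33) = 3.04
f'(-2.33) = -4.16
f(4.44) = 1.14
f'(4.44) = -3.23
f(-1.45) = 0.16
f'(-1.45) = -1.81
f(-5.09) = -0.21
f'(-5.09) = 1.13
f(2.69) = 4.36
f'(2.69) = 2.93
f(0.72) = -0.55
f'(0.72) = 0.42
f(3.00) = 4.98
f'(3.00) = 0.97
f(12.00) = -0.61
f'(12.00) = -0.29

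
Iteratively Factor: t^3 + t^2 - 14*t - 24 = (t + 3)*(t^2 - 2*t - 8) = (t - 4)*(t + 3)*(t + 2)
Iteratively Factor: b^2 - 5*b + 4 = (b - 4)*(b - 1)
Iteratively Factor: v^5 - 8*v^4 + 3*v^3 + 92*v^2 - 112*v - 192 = (v - 4)*(v^4 - 4*v^3 - 13*v^2 + 40*v + 48) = (v - 4)*(v + 1)*(v^3 - 5*v^2 - 8*v + 48) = (v - 4)*(v + 1)*(v + 3)*(v^2 - 8*v + 16) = (v - 4)^2*(v + 1)*(v + 3)*(v - 4)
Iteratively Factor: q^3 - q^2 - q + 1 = (q - 1)*(q^2 - 1) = (q - 1)*(q + 1)*(q - 1)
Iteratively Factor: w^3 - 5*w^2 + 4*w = (w - 1)*(w^2 - 4*w) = w*(w - 1)*(w - 4)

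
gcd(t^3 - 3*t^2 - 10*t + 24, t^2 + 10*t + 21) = t + 3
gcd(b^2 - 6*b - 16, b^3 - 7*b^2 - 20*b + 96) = b - 8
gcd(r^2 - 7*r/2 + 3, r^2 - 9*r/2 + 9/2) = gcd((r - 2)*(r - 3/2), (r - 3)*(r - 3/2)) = r - 3/2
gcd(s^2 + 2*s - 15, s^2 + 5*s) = s + 5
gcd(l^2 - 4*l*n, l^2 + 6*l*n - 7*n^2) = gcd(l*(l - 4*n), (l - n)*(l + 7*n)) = 1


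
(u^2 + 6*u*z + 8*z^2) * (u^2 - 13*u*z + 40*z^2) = u^4 - 7*u^3*z - 30*u^2*z^2 + 136*u*z^3 + 320*z^4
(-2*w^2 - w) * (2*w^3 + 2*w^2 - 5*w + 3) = -4*w^5 - 6*w^4 + 8*w^3 - w^2 - 3*w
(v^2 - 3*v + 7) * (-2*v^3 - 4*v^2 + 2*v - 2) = -2*v^5 + 2*v^4 - 36*v^2 + 20*v - 14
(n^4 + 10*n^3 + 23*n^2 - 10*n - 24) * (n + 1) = n^5 + 11*n^4 + 33*n^3 + 13*n^2 - 34*n - 24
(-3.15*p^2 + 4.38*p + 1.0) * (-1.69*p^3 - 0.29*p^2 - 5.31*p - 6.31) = 5.3235*p^5 - 6.4887*p^4 + 13.7663*p^3 - 3.6713*p^2 - 32.9478*p - 6.31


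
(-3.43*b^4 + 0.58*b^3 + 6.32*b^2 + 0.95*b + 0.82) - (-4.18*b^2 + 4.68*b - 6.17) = -3.43*b^4 + 0.58*b^3 + 10.5*b^2 - 3.73*b + 6.99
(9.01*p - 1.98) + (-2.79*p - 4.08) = 6.22*p - 6.06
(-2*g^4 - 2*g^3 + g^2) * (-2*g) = 4*g^5 + 4*g^4 - 2*g^3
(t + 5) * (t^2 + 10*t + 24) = t^3 + 15*t^2 + 74*t + 120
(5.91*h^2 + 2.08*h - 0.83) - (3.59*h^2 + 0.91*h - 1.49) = 2.32*h^2 + 1.17*h + 0.66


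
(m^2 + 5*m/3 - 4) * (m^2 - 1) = m^4 + 5*m^3/3 - 5*m^2 - 5*m/3 + 4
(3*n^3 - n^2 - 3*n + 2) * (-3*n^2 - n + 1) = -9*n^5 + 13*n^3 - 4*n^2 - 5*n + 2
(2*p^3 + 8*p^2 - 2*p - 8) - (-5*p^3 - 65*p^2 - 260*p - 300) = 7*p^3 + 73*p^2 + 258*p + 292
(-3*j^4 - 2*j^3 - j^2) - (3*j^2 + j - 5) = -3*j^4 - 2*j^3 - 4*j^2 - j + 5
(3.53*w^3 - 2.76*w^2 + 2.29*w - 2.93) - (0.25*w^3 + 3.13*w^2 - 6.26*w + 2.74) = 3.28*w^3 - 5.89*w^2 + 8.55*w - 5.67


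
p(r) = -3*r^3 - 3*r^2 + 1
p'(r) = -9*r^2 - 6*r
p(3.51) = -165.69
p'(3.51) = -131.94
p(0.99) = -4.85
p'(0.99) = -14.76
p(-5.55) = 421.45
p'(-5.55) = -243.92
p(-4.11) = 158.60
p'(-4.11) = -127.37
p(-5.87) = 504.42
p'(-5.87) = -274.89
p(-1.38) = 3.17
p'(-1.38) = -8.86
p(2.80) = -88.38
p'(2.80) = -87.36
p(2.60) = -72.01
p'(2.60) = -76.44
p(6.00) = -755.00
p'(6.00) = -360.00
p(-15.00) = 9451.00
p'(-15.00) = -1935.00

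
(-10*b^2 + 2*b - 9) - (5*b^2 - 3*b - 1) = -15*b^2 + 5*b - 8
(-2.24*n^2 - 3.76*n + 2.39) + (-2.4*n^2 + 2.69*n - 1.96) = -4.64*n^2 - 1.07*n + 0.43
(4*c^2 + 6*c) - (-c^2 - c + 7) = 5*c^2 + 7*c - 7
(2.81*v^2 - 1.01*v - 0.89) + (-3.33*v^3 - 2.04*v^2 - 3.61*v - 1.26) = -3.33*v^3 + 0.77*v^2 - 4.62*v - 2.15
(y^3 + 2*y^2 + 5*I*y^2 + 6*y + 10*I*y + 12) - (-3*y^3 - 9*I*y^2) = 4*y^3 + 2*y^2 + 14*I*y^2 + 6*y + 10*I*y + 12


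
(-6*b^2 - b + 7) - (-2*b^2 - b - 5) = 12 - 4*b^2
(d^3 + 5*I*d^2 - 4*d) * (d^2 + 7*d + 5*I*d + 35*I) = d^5 + 7*d^4 + 10*I*d^4 - 29*d^3 + 70*I*d^3 - 203*d^2 - 20*I*d^2 - 140*I*d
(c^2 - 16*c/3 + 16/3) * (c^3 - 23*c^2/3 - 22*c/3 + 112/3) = c^5 - 13*c^4 + 350*c^3/9 + 320*c^2/9 - 2144*c/9 + 1792/9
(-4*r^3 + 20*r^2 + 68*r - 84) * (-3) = 12*r^3 - 60*r^2 - 204*r + 252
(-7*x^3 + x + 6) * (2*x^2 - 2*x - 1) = -14*x^5 + 14*x^4 + 9*x^3 + 10*x^2 - 13*x - 6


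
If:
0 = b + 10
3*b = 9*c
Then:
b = -10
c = -10/3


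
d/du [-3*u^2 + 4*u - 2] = 4 - 6*u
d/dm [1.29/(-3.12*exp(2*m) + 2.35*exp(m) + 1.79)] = (8.0496*exp(m) - 3.0315)*exp(m)/(-3.12*exp(2*m) + 2.35*exp(m) + 1.79)^2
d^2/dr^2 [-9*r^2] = -18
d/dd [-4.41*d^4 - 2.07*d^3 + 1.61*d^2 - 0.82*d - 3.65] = -17.64*d^3 - 6.21*d^2 + 3.22*d - 0.82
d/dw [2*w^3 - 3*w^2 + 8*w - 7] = 6*w^2 - 6*w + 8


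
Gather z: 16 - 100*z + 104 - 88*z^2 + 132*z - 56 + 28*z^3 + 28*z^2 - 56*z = 28*z^3 - 60*z^2 - 24*z + 64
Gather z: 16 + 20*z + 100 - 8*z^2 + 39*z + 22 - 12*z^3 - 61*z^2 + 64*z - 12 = -12*z^3 - 69*z^2 + 123*z + 126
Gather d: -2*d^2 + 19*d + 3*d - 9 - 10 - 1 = -2*d^2 + 22*d - 20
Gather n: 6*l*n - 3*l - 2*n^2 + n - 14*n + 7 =-3*l - 2*n^2 + n*(6*l - 13) + 7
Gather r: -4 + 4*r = 4*r - 4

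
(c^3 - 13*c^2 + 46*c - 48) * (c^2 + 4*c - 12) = c^5 - 9*c^4 - 18*c^3 + 292*c^2 - 744*c + 576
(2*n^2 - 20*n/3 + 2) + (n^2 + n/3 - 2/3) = 3*n^2 - 19*n/3 + 4/3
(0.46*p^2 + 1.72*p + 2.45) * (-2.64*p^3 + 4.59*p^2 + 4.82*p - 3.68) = -1.2144*p^5 - 2.4294*p^4 + 3.644*p^3 + 17.8431*p^2 + 5.4794*p - 9.016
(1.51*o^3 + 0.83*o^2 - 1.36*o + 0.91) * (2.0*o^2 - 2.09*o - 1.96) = 3.02*o^5 - 1.4959*o^4 - 7.4143*o^3 + 3.0356*o^2 + 0.7637*o - 1.7836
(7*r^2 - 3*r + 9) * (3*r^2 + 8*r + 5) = 21*r^4 + 47*r^3 + 38*r^2 + 57*r + 45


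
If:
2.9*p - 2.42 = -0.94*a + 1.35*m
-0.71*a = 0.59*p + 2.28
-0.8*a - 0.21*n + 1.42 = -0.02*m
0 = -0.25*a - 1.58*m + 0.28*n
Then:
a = -10.87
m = 10.43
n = 49.15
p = 9.21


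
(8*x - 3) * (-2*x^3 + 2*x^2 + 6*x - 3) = -16*x^4 + 22*x^3 + 42*x^2 - 42*x + 9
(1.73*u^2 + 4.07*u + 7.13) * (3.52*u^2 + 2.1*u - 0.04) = 6.0896*u^4 + 17.9594*u^3 + 33.5754*u^2 + 14.8102*u - 0.2852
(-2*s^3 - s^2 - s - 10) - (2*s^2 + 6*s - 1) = -2*s^3 - 3*s^2 - 7*s - 9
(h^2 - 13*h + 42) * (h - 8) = h^3 - 21*h^2 + 146*h - 336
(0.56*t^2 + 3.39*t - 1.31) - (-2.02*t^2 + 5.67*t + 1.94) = 2.58*t^2 - 2.28*t - 3.25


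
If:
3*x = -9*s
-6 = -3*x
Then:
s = -2/3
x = 2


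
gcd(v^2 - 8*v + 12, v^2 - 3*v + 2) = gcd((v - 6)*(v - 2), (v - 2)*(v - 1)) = v - 2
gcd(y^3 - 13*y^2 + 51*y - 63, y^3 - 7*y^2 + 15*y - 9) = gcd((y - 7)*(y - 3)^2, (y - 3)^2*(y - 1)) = y^2 - 6*y + 9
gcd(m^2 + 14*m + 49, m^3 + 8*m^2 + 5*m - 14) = m + 7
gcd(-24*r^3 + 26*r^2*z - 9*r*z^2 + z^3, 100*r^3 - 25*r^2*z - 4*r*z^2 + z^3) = -4*r + z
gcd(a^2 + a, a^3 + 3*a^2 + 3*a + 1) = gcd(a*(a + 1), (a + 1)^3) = a + 1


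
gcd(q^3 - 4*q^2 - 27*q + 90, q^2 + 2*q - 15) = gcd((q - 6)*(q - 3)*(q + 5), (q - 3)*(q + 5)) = q^2 + 2*q - 15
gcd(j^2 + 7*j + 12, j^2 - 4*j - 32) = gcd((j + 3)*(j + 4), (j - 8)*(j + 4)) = j + 4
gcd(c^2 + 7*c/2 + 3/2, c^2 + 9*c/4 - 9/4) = c + 3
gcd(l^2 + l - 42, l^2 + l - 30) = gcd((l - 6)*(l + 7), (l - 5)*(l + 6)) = 1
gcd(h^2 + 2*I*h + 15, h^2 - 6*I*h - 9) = h - 3*I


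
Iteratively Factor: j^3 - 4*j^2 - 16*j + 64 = (j - 4)*(j^2 - 16) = (j - 4)^2*(j + 4)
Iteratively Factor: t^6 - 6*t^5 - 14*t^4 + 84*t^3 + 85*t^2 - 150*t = (t + 3)*(t^5 - 9*t^4 + 13*t^3 + 45*t^2 - 50*t) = (t - 5)*(t + 3)*(t^4 - 4*t^3 - 7*t^2 + 10*t) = (t - 5)^2*(t + 3)*(t^3 + t^2 - 2*t) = t*(t - 5)^2*(t + 3)*(t^2 + t - 2) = t*(t - 5)^2*(t + 2)*(t + 3)*(t - 1)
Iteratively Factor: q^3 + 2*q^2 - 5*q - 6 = (q + 1)*(q^2 + q - 6) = (q + 1)*(q + 3)*(q - 2)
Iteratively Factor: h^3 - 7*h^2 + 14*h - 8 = (h - 1)*(h^2 - 6*h + 8) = (h - 4)*(h - 1)*(h - 2)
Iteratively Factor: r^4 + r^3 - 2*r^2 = (r - 1)*(r^3 + 2*r^2) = r*(r - 1)*(r^2 + 2*r) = r^2*(r - 1)*(r + 2)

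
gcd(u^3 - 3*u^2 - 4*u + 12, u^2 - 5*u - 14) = u + 2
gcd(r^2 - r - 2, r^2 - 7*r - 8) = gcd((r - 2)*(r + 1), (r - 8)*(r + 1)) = r + 1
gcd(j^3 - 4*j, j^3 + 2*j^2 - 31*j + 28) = 1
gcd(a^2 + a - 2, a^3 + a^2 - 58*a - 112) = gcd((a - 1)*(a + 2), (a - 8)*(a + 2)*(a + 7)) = a + 2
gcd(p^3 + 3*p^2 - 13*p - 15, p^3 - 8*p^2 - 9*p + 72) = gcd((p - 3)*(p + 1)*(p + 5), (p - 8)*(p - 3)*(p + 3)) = p - 3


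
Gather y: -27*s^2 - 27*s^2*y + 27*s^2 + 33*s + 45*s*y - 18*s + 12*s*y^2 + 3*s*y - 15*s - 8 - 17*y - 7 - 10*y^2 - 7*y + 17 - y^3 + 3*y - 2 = -y^3 + y^2*(12*s - 10) + y*(-27*s^2 + 48*s - 21)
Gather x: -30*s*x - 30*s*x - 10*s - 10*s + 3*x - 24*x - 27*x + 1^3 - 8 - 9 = -20*s + x*(-60*s - 48) - 16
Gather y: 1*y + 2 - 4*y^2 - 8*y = -4*y^2 - 7*y + 2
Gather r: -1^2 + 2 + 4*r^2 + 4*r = 4*r^2 + 4*r + 1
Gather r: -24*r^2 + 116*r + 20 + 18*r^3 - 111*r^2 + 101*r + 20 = 18*r^3 - 135*r^2 + 217*r + 40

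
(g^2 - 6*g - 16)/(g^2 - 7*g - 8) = (g + 2)/(g + 1)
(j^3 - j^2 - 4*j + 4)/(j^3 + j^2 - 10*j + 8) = (j + 2)/(j + 4)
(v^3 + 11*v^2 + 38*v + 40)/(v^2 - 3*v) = (v^3 + 11*v^2 + 38*v + 40)/(v*(v - 3))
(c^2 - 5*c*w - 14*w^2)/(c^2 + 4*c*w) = (c^2 - 5*c*w - 14*w^2)/(c*(c + 4*w))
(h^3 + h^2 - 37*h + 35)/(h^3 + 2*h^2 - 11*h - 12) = (h^3 + h^2 - 37*h + 35)/(h^3 + 2*h^2 - 11*h - 12)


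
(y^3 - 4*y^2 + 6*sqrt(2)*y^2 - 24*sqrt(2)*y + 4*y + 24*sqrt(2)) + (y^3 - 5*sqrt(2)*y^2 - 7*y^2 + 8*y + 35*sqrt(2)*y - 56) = 2*y^3 - 11*y^2 + sqrt(2)*y^2 + 12*y + 11*sqrt(2)*y - 56 + 24*sqrt(2)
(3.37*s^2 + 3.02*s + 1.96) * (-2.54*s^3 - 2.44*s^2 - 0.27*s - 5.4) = -8.5598*s^5 - 15.8936*s^4 - 13.2571*s^3 - 23.7958*s^2 - 16.8372*s - 10.584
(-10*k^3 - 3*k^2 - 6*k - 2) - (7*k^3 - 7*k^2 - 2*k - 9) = -17*k^3 + 4*k^2 - 4*k + 7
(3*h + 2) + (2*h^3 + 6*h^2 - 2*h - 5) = 2*h^3 + 6*h^2 + h - 3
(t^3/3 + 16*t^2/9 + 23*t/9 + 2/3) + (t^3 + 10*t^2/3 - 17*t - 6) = 4*t^3/3 + 46*t^2/9 - 130*t/9 - 16/3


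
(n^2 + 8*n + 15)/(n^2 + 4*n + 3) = (n + 5)/(n + 1)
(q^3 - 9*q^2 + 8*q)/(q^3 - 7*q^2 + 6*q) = (q - 8)/(q - 6)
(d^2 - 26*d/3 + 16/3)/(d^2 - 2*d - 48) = (d - 2/3)/(d + 6)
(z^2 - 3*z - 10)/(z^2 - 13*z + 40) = (z + 2)/(z - 8)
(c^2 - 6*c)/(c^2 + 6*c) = (c - 6)/(c + 6)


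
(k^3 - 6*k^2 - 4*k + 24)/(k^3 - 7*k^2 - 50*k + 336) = (k^2 - 4)/(k^2 - k - 56)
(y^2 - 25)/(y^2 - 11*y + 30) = (y + 5)/(y - 6)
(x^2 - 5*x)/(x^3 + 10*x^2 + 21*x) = (x - 5)/(x^2 + 10*x + 21)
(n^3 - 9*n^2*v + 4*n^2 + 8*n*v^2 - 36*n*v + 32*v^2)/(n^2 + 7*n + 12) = (n^2 - 9*n*v + 8*v^2)/(n + 3)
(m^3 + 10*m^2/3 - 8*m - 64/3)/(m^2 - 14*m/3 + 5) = (3*m^3 + 10*m^2 - 24*m - 64)/(3*m^2 - 14*m + 15)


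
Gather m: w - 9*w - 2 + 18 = 16 - 8*w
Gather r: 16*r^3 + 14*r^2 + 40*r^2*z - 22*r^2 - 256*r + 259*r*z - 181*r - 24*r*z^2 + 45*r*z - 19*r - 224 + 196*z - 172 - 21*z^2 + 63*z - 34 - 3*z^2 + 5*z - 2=16*r^3 + r^2*(40*z - 8) + r*(-24*z^2 + 304*z - 456) - 24*z^2 + 264*z - 432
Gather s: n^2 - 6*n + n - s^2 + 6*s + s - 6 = n^2 - 5*n - s^2 + 7*s - 6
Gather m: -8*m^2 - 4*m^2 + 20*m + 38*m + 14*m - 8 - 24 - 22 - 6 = -12*m^2 + 72*m - 60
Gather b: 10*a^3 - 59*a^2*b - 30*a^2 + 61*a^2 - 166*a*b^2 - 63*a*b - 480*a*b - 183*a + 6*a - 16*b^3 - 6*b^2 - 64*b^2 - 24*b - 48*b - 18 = 10*a^3 + 31*a^2 - 177*a - 16*b^3 + b^2*(-166*a - 70) + b*(-59*a^2 - 543*a - 72) - 18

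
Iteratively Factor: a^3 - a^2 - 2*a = (a)*(a^2 - a - 2) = a*(a + 1)*(a - 2)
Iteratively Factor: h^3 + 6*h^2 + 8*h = (h + 2)*(h^2 + 4*h) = h*(h + 2)*(h + 4)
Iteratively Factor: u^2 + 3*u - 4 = (u + 4)*(u - 1)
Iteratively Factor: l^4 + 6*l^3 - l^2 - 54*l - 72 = (l + 2)*(l^3 + 4*l^2 - 9*l - 36) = (l + 2)*(l + 4)*(l^2 - 9) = (l - 3)*(l + 2)*(l + 4)*(l + 3)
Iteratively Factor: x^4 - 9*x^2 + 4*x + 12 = (x + 3)*(x^3 - 3*x^2 + 4) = (x + 1)*(x + 3)*(x^2 - 4*x + 4) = (x - 2)*(x + 1)*(x + 3)*(x - 2)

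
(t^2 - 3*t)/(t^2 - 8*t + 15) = t/(t - 5)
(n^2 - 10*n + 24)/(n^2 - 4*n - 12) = (n - 4)/(n + 2)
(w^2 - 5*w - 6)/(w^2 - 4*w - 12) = (w + 1)/(w + 2)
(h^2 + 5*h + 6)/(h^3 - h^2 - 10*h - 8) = (h + 3)/(h^2 - 3*h - 4)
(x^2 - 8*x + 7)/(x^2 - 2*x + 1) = (x - 7)/(x - 1)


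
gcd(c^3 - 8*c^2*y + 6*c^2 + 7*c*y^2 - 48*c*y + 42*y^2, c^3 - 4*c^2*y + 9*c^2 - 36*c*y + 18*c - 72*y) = c + 6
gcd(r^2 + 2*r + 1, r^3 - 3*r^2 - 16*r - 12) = r + 1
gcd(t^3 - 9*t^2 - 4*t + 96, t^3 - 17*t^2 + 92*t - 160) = t^2 - 12*t + 32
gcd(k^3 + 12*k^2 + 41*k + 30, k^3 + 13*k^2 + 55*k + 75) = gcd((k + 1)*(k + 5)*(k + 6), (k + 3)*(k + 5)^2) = k + 5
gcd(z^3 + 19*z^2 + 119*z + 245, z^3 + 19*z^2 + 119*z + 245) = z^3 + 19*z^2 + 119*z + 245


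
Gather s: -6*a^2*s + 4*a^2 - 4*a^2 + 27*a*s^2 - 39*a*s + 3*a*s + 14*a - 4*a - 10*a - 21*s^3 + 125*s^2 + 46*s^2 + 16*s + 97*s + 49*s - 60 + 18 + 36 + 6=-21*s^3 + s^2*(27*a + 171) + s*(-6*a^2 - 36*a + 162)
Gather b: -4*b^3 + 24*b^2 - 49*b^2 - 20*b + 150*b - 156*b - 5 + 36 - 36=-4*b^3 - 25*b^2 - 26*b - 5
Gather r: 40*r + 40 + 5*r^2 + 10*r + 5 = 5*r^2 + 50*r + 45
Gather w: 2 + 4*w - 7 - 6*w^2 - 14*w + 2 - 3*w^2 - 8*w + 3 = -9*w^2 - 18*w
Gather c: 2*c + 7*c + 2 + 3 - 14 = 9*c - 9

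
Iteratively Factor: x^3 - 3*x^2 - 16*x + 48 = (x - 4)*(x^2 + x - 12) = (x - 4)*(x + 4)*(x - 3)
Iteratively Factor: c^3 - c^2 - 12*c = (c + 3)*(c^2 - 4*c) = c*(c + 3)*(c - 4)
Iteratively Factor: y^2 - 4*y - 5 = (y - 5)*(y + 1)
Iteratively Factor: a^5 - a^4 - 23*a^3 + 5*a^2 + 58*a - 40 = (a - 1)*(a^4 - 23*a^2 - 18*a + 40) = (a - 1)*(a + 2)*(a^3 - 2*a^2 - 19*a + 20) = (a - 1)*(a + 2)*(a + 4)*(a^2 - 6*a + 5) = (a - 5)*(a - 1)*(a + 2)*(a + 4)*(a - 1)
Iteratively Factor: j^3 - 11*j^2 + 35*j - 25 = (j - 5)*(j^2 - 6*j + 5) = (j - 5)*(j - 1)*(j - 5)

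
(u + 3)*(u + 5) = u^2 + 8*u + 15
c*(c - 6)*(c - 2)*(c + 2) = c^4 - 6*c^3 - 4*c^2 + 24*c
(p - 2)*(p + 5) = p^2 + 3*p - 10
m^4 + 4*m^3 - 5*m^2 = m^2*(m - 1)*(m + 5)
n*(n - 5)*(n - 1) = n^3 - 6*n^2 + 5*n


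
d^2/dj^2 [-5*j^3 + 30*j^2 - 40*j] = 60 - 30*j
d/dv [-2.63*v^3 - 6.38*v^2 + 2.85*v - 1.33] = -7.89*v^2 - 12.76*v + 2.85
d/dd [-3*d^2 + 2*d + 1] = 2 - 6*d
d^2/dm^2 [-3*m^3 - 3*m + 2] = -18*m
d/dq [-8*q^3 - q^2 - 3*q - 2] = -24*q^2 - 2*q - 3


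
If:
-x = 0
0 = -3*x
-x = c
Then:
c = 0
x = 0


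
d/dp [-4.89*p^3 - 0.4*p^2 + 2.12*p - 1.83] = -14.67*p^2 - 0.8*p + 2.12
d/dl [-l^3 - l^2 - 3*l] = -3*l^2 - 2*l - 3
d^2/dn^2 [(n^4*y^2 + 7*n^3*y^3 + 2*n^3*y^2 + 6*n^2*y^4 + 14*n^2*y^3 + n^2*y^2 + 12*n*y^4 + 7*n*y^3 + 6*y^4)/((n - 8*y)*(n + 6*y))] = 2*y^2*(-n^3 + 24*n^2*y - 192*n*y^2 - 64*y^3 - 144*y^2 - 9*y)/(-n^3 + 24*n^2*y - 192*n*y^2 + 512*y^3)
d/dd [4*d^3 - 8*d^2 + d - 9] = 12*d^2 - 16*d + 1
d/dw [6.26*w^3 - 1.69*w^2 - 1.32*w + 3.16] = 18.78*w^2 - 3.38*w - 1.32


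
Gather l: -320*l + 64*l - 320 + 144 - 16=-256*l - 192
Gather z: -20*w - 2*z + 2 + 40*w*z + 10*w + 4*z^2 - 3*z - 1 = -10*w + 4*z^2 + z*(40*w - 5) + 1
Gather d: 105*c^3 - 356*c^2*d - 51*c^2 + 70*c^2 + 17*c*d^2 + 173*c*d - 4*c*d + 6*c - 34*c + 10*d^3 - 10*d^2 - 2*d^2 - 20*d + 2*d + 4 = 105*c^3 + 19*c^2 - 28*c + 10*d^3 + d^2*(17*c - 12) + d*(-356*c^2 + 169*c - 18) + 4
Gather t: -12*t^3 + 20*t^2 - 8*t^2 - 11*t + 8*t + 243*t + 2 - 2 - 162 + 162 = -12*t^3 + 12*t^2 + 240*t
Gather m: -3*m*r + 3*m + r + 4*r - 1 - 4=m*(3 - 3*r) + 5*r - 5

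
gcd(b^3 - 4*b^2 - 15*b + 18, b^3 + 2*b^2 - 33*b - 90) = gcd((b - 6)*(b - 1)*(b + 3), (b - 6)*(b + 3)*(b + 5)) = b^2 - 3*b - 18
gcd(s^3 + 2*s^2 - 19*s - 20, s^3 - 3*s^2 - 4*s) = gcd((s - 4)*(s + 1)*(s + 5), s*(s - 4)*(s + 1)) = s^2 - 3*s - 4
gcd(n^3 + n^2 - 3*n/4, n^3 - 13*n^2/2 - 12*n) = n^2 + 3*n/2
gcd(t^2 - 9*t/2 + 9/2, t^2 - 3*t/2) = t - 3/2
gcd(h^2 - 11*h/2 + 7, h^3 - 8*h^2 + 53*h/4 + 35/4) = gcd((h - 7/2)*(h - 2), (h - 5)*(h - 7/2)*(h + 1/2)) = h - 7/2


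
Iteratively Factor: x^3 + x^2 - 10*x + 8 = (x - 1)*(x^2 + 2*x - 8) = (x - 2)*(x - 1)*(x + 4)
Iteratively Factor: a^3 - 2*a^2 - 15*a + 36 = (a + 4)*(a^2 - 6*a + 9) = (a - 3)*(a + 4)*(a - 3)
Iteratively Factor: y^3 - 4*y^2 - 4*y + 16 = (y - 2)*(y^2 - 2*y - 8) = (y - 2)*(y + 2)*(y - 4)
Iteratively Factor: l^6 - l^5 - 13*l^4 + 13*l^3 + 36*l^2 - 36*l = (l)*(l^5 - l^4 - 13*l^3 + 13*l^2 + 36*l - 36) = l*(l - 2)*(l^4 + l^3 - 11*l^2 - 9*l + 18) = l*(l - 2)*(l + 3)*(l^3 - 2*l^2 - 5*l + 6) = l*(l - 2)*(l + 2)*(l + 3)*(l^2 - 4*l + 3) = l*(l - 3)*(l - 2)*(l + 2)*(l + 3)*(l - 1)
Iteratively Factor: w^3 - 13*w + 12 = (w + 4)*(w^2 - 4*w + 3) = (w - 1)*(w + 4)*(w - 3)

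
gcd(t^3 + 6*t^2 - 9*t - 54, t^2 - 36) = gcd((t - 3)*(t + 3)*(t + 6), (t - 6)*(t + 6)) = t + 6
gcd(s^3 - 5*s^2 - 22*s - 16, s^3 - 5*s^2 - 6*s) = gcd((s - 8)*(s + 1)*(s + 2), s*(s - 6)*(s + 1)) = s + 1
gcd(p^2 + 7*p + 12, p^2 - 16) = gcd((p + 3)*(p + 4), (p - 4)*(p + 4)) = p + 4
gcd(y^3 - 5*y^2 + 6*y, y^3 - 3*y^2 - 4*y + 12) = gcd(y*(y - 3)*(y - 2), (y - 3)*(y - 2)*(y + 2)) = y^2 - 5*y + 6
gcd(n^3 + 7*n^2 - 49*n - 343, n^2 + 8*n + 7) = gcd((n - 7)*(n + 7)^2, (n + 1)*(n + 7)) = n + 7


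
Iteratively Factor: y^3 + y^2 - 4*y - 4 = (y + 1)*(y^2 - 4) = (y + 1)*(y + 2)*(y - 2)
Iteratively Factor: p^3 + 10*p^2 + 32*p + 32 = (p + 4)*(p^2 + 6*p + 8) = (p + 4)^2*(p + 2)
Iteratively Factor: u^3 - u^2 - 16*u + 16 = (u - 4)*(u^2 + 3*u - 4) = (u - 4)*(u - 1)*(u + 4)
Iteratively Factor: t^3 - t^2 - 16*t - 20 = (t + 2)*(t^2 - 3*t - 10) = (t - 5)*(t + 2)*(t + 2)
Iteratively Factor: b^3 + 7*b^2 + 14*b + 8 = (b + 1)*(b^2 + 6*b + 8) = (b + 1)*(b + 4)*(b + 2)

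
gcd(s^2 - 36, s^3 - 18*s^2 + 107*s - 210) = s - 6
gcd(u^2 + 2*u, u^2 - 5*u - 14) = u + 2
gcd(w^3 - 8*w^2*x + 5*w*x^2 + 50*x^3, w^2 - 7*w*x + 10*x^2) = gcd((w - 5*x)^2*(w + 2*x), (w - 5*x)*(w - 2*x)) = -w + 5*x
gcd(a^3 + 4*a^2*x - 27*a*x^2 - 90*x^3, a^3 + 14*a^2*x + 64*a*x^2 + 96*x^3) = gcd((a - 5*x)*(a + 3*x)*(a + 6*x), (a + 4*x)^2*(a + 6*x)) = a + 6*x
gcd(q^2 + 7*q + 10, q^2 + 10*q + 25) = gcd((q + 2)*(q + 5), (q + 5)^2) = q + 5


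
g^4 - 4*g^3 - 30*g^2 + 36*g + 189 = (g - 7)*(g - 3)*(g + 3)^2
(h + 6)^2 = h^2 + 12*h + 36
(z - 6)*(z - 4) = z^2 - 10*z + 24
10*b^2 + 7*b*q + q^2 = (2*b + q)*(5*b + q)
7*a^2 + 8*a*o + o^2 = (a + o)*(7*a + o)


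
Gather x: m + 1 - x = m - x + 1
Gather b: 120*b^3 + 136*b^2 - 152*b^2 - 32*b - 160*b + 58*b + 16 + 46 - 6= 120*b^3 - 16*b^2 - 134*b + 56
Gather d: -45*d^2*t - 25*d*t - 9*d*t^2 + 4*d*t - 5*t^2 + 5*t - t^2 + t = -45*d^2*t + d*(-9*t^2 - 21*t) - 6*t^2 + 6*t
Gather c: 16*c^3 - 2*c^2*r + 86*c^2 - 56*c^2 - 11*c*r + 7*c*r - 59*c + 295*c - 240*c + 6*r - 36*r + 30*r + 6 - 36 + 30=16*c^3 + c^2*(30 - 2*r) + c*(-4*r - 4)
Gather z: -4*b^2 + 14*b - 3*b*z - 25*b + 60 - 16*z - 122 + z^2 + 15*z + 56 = -4*b^2 - 11*b + z^2 + z*(-3*b - 1) - 6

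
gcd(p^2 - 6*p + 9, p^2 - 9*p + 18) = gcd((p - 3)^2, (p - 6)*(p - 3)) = p - 3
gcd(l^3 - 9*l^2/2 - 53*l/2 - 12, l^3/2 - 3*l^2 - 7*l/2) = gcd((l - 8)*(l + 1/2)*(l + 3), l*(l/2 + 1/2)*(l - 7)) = 1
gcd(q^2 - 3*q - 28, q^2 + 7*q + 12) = q + 4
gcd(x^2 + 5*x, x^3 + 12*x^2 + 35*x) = x^2 + 5*x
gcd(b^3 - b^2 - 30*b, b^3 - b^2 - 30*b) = b^3 - b^2 - 30*b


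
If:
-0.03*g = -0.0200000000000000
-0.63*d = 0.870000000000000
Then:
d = -1.38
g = 0.67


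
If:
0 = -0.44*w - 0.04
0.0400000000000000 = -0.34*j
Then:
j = -0.12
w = -0.09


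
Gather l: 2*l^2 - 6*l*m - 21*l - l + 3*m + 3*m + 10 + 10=2*l^2 + l*(-6*m - 22) + 6*m + 20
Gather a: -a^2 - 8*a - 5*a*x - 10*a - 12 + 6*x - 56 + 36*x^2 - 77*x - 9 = -a^2 + a*(-5*x - 18) + 36*x^2 - 71*x - 77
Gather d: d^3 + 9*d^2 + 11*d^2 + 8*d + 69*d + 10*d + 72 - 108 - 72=d^3 + 20*d^2 + 87*d - 108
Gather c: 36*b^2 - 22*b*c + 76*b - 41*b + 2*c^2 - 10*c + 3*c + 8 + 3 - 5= 36*b^2 + 35*b + 2*c^2 + c*(-22*b - 7) + 6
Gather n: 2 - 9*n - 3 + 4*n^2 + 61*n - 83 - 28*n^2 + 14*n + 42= -24*n^2 + 66*n - 42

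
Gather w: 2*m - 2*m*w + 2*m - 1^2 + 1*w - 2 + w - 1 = 4*m + w*(2 - 2*m) - 4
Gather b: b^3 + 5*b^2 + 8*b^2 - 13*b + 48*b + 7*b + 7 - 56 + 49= b^3 + 13*b^2 + 42*b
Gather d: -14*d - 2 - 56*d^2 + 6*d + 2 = -56*d^2 - 8*d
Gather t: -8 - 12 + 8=-12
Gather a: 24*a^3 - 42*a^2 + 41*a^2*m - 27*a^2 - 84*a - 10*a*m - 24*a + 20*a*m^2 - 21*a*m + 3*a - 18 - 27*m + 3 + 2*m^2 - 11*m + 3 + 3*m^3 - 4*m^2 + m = 24*a^3 + a^2*(41*m - 69) + a*(20*m^2 - 31*m - 105) + 3*m^3 - 2*m^2 - 37*m - 12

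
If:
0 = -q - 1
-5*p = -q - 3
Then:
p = 2/5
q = -1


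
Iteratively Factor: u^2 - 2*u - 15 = (u - 5)*(u + 3)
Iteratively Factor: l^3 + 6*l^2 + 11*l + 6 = (l + 2)*(l^2 + 4*l + 3) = (l + 2)*(l + 3)*(l + 1)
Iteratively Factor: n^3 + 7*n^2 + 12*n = (n)*(n^2 + 7*n + 12) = n*(n + 3)*(n + 4)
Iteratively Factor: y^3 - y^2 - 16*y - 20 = (y + 2)*(y^2 - 3*y - 10) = (y + 2)^2*(y - 5)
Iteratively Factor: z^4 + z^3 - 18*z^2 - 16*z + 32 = (z - 1)*(z^3 + 2*z^2 - 16*z - 32) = (z - 4)*(z - 1)*(z^2 + 6*z + 8) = (z - 4)*(z - 1)*(z + 4)*(z + 2)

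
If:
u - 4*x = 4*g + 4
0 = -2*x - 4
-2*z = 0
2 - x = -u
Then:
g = 0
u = -4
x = -2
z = 0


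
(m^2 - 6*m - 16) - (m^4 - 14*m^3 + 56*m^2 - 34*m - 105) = -m^4 + 14*m^3 - 55*m^2 + 28*m + 89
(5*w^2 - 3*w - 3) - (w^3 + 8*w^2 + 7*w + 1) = -w^3 - 3*w^2 - 10*w - 4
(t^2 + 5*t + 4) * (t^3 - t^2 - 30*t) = t^5 + 4*t^4 - 31*t^3 - 154*t^2 - 120*t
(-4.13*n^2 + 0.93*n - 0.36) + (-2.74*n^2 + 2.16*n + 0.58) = -6.87*n^2 + 3.09*n + 0.22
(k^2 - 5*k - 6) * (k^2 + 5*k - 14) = k^4 - 45*k^2 + 40*k + 84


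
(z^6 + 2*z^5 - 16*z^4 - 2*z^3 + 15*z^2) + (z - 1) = z^6 + 2*z^5 - 16*z^4 - 2*z^3 + 15*z^2 + z - 1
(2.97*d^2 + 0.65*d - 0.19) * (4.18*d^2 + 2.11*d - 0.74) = 12.4146*d^4 + 8.9837*d^3 - 1.6205*d^2 - 0.8819*d + 0.1406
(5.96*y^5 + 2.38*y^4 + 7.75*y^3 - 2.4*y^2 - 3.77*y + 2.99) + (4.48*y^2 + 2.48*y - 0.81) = 5.96*y^5 + 2.38*y^4 + 7.75*y^3 + 2.08*y^2 - 1.29*y + 2.18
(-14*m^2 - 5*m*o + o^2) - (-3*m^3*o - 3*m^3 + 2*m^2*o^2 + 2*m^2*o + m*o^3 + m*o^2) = 3*m^3*o + 3*m^3 - 2*m^2*o^2 - 2*m^2*o - 14*m^2 - m*o^3 - m*o^2 - 5*m*o + o^2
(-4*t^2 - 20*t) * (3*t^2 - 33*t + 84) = -12*t^4 + 72*t^3 + 324*t^2 - 1680*t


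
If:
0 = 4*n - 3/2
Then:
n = 3/8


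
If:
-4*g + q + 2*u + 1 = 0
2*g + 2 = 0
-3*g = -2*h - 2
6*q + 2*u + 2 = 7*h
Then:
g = -1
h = -5/2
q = -29/10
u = -21/20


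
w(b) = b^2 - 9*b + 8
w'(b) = 2*b - 9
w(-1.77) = 27.06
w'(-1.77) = -12.54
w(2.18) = -6.87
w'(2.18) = -4.64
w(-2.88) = 42.21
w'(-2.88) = -14.76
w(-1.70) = 26.19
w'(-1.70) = -12.40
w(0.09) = 7.20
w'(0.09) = -8.82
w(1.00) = 0.00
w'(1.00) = -7.00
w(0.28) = 5.56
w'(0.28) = -8.44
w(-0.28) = 10.60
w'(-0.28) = -9.56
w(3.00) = -10.00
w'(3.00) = -3.00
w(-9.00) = 170.00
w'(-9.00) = -27.00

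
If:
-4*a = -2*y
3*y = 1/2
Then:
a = 1/12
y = 1/6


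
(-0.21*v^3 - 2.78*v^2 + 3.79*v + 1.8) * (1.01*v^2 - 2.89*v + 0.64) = -0.2121*v^5 - 2.2009*v^4 + 11.7277*v^3 - 10.9143*v^2 - 2.7764*v + 1.152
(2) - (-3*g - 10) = 3*g + 12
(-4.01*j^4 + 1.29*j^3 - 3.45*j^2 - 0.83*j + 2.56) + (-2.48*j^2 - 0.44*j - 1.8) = -4.01*j^4 + 1.29*j^3 - 5.93*j^2 - 1.27*j + 0.76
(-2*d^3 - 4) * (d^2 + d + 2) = -2*d^5 - 2*d^4 - 4*d^3 - 4*d^2 - 4*d - 8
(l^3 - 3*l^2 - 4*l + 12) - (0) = l^3 - 3*l^2 - 4*l + 12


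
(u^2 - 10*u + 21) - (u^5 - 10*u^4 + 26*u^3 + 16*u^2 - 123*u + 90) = -u^5 + 10*u^4 - 26*u^3 - 15*u^2 + 113*u - 69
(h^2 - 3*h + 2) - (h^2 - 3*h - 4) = 6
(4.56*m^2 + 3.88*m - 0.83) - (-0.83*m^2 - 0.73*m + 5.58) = 5.39*m^2 + 4.61*m - 6.41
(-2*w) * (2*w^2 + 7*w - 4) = -4*w^3 - 14*w^2 + 8*w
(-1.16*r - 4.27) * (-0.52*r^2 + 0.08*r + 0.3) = 0.6032*r^3 + 2.1276*r^2 - 0.6896*r - 1.281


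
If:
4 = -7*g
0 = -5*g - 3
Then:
No Solution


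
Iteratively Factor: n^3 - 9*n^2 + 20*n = (n - 5)*(n^2 - 4*n) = n*(n - 5)*(n - 4)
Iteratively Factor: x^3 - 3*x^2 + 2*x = (x - 2)*(x^2 - x) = (x - 2)*(x - 1)*(x)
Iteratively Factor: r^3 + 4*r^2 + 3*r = (r)*(r^2 + 4*r + 3) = r*(r + 3)*(r + 1)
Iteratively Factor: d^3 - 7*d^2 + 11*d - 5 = (d - 1)*(d^2 - 6*d + 5) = (d - 1)^2*(d - 5)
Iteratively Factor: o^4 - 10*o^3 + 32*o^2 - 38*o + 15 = (o - 1)*(o^3 - 9*o^2 + 23*o - 15) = (o - 1)^2*(o^2 - 8*o + 15) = (o - 3)*(o - 1)^2*(o - 5)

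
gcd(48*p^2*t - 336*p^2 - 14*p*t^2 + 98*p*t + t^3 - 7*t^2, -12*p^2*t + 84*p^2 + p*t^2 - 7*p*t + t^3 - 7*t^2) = t - 7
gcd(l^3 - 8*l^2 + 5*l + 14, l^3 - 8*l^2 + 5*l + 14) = l^3 - 8*l^2 + 5*l + 14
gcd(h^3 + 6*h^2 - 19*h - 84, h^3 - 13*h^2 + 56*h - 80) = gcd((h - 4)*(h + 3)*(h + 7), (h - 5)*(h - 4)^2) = h - 4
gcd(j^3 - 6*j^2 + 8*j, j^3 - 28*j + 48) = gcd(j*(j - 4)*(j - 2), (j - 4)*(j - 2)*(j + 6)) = j^2 - 6*j + 8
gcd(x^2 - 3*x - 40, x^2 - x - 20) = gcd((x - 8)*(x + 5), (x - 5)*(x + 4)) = 1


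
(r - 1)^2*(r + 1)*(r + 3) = r^4 + 2*r^3 - 4*r^2 - 2*r + 3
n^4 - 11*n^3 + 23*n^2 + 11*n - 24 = (n - 8)*(n - 3)*(n - 1)*(n + 1)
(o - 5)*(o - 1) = o^2 - 6*o + 5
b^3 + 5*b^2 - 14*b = b*(b - 2)*(b + 7)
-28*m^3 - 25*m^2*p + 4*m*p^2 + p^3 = (-4*m + p)*(m + p)*(7*m + p)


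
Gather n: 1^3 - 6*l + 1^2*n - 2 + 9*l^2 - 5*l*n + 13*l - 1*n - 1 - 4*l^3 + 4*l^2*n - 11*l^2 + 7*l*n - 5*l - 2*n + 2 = -4*l^3 - 2*l^2 + 2*l + n*(4*l^2 + 2*l - 2)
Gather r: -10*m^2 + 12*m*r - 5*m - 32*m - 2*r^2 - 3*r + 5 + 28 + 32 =-10*m^2 - 37*m - 2*r^2 + r*(12*m - 3) + 65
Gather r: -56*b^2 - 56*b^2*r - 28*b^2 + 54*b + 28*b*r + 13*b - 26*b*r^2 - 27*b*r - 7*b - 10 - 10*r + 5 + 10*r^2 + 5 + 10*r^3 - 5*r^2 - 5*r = -84*b^2 + 60*b + 10*r^3 + r^2*(5 - 26*b) + r*(-56*b^2 + b - 15)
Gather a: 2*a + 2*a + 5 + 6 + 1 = 4*a + 12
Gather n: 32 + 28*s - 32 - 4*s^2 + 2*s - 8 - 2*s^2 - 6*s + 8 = -6*s^2 + 24*s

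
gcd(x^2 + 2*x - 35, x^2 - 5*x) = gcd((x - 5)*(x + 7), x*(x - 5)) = x - 5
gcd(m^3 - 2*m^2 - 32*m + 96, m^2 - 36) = m + 6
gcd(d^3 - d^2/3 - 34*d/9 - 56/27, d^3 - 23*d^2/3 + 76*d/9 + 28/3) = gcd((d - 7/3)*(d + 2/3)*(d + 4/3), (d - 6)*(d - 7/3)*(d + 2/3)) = d^2 - 5*d/3 - 14/9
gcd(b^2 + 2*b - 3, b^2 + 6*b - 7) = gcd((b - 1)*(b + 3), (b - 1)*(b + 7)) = b - 1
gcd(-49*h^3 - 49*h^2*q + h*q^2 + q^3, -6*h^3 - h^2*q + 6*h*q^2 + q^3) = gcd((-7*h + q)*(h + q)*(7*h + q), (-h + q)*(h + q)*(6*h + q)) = h + q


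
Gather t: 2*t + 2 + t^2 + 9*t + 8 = t^2 + 11*t + 10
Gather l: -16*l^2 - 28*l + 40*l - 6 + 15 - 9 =-16*l^2 + 12*l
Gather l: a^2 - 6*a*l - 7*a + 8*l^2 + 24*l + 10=a^2 - 7*a + 8*l^2 + l*(24 - 6*a) + 10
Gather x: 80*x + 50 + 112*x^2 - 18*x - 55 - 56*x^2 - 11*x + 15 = 56*x^2 + 51*x + 10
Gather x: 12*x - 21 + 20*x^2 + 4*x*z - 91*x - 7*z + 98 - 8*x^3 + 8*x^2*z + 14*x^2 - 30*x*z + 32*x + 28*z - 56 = -8*x^3 + x^2*(8*z + 34) + x*(-26*z - 47) + 21*z + 21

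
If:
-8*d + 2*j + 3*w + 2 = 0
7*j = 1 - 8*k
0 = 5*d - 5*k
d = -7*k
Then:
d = 0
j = 1/7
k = 0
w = -16/21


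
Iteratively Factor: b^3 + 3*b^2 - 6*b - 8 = (b + 1)*(b^2 + 2*b - 8) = (b + 1)*(b + 4)*(b - 2)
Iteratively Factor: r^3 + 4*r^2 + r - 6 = (r - 1)*(r^2 + 5*r + 6) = (r - 1)*(r + 2)*(r + 3)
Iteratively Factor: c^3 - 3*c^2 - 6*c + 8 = (c - 1)*(c^2 - 2*c - 8) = (c - 4)*(c - 1)*(c + 2)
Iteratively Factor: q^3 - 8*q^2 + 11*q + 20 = (q + 1)*(q^2 - 9*q + 20) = (q - 4)*(q + 1)*(q - 5)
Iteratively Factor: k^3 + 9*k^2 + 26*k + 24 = (k + 4)*(k^2 + 5*k + 6) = (k + 2)*(k + 4)*(k + 3)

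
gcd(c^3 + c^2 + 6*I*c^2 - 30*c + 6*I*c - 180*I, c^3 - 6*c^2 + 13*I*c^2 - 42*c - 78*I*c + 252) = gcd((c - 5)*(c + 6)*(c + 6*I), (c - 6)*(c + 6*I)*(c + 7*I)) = c + 6*I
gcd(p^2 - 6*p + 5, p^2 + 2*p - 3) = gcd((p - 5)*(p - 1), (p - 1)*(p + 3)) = p - 1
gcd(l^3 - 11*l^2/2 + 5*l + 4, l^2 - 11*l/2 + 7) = l - 2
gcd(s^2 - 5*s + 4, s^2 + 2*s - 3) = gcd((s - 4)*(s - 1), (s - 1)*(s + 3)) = s - 1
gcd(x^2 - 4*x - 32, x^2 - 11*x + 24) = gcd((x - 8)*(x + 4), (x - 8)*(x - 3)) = x - 8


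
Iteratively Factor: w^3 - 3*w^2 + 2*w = (w - 2)*(w^2 - w) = (w - 2)*(w - 1)*(w)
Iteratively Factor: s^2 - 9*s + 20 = (s - 4)*(s - 5)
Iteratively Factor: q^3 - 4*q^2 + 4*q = (q)*(q^2 - 4*q + 4) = q*(q - 2)*(q - 2)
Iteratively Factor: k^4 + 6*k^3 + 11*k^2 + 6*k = (k)*(k^3 + 6*k^2 + 11*k + 6) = k*(k + 2)*(k^2 + 4*k + 3) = k*(k + 1)*(k + 2)*(k + 3)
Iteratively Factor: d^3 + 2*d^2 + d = (d)*(d^2 + 2*d + 1) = d*(d + 1)*(d + 1)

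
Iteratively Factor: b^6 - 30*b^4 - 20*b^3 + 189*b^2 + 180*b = (b + 4)*(b^5 - 4*b^4 - 14*b^3 + 36*b^2 + 45*b) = (b - 3)*(b + 4)*(b^4 - b^3 - 17*b^2 - 15*b) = b*(b - 3)*(b + 4)*(b^3 - b^2 - 17*b - 15) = b*(b - 3)*(b + 3)*(b + 4)*(b^2 - 4*b - 5) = b*(b - 5)*(b - 3)*(b + 3)*(b + 4)*(b + 1)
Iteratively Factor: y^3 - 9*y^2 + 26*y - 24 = (y - 2)*(y^2 - 7*y + 12) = (y - 3)*(y - 2)*(y - 4)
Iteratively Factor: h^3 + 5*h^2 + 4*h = (h + 4)*(h^2 + h) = h*(h + 4)*(h + 1)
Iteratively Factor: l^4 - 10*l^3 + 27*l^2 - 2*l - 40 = (l - 4)*(l^3 - 6*l^2 + 3*l + 10) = (l - 5)*(l - 4)*(l^2 - l - 2) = (l - 5)*(l - 4)*(l + 1)*(l - 2)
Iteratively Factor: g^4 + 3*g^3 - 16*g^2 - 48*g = (g + 4)*(g^3 - g^2 - 12*g) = (g - 4)*(g + 4)*(g^2 + 3*g) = g*(g - 4)*(g + 4)*(g + 3)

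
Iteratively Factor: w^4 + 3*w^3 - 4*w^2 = (w - 1)*(w^3 + 4*w^2) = (w - 1)*(w + 4)*(w^2) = w*(w - 1)*(w + 4)*(w)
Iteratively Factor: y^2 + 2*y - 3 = (y + 3)*(y - 1)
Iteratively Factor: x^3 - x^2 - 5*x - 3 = (x + 1)*(x^2 - 2*x - 3) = (x - 3)*(x + 1)*(x + 1)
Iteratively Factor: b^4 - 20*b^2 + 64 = (b + 4)*(b^3 - 4*b^2 - 4*b + 16) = (b - 2)*(b + 4)*(b^2 - 2*b - 8) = (b - 4)*(b - 2)*(b + 4)*(b + 2)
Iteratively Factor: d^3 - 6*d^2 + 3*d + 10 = (d - 5)*(d^2 - d - 2) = (d - 5)*(d + 1)*(d - 2)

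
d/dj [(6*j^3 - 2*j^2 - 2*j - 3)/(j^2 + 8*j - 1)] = 2*(3*j^4 + 48*j^3 - 16*j^2 + 5*j + 13)/(j^4 + 16*j^3 + 62*j^2 - 16*j + 1)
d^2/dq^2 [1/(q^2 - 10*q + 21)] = 2*(-q^2 + 10*q + 4*(q - 5)^2 - 21)/(q^2 - 10*q + 21)^3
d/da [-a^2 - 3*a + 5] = -2*a - 3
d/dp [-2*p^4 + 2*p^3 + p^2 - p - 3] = -8*p^3 + 6*p^2 + 2*p - 1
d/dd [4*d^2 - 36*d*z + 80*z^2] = 8*d - 36*z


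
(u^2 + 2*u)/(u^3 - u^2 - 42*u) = (u + 2)/(u^2 - u - 42)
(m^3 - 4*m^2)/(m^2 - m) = m*(m - 4)/(m - 1)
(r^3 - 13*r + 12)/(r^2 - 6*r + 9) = (r^2 + 3*r - 4)/(r - 3)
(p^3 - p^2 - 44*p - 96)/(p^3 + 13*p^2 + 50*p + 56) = (p^2 - 5*p - 24)/(p^2 + 9*p + 14)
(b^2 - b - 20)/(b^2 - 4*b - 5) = (b + 4)/(b + 1)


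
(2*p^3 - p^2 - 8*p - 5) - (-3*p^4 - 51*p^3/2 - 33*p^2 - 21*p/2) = 3*p^4 + 55*p^3/2 + 32*p^2 + 5*p/2 - 5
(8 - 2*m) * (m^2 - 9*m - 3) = -2*m^3 + 26*m^2 - 66*m - 24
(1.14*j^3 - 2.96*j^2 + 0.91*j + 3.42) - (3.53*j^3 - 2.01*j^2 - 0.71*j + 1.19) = -2.39*j^3 - 0.95*j^2 + 1.62*j + 2.23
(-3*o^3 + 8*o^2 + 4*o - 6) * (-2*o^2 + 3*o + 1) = 6*o^5 - 25*o^4 + 13*o^3 + 32*o^2 - 14*o - 6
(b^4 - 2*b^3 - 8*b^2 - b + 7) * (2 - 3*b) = -3*b^5 + 8*b^4 + 20*b^3 - 13*b^2 - 23*b + 14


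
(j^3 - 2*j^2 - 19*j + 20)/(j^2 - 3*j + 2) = (j^2 - j - 20)/(j - 2)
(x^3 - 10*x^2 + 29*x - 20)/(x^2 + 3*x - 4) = (x^2 - 9*x + 20)/(x + 4)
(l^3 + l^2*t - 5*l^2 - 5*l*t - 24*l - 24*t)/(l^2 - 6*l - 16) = (l^2 + l*t + 3*l + 3*t)/(l + 2)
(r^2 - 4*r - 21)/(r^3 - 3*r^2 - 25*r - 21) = 1/(r + 1)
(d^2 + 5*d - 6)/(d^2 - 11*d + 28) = (d^2 + 5*d - 6)/(d^2 - 11*d + 28)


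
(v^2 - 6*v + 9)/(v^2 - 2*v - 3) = (v - 3)/(v + 1)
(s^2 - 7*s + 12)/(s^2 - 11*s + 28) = (s - 3)/(s - 7)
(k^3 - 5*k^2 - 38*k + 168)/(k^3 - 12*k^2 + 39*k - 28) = (k + 6)/(k - 1)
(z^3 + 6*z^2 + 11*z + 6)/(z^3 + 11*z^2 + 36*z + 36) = (z + 1)/(z + 6)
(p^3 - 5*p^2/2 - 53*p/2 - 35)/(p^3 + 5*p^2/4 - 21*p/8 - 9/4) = 4*(2*p^2 - 9*p - 35)/(8*p^2 - 6*p - 9)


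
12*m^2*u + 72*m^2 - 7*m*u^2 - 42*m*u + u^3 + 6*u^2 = (-4*m + u)*(-3*m + u)*(u + 6)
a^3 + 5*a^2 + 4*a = a*(a + 1)*(a + 4)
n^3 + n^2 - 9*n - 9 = (n - 3)*(n + 1)*(n + 3)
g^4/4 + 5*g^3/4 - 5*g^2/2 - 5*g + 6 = (g/4 + 1/2)*(g - 2)*(g - 1)*(g + 6)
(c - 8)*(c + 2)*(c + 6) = c^3 - 52*c - 96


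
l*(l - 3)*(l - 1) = l^3 - 4*l^2 + 3*l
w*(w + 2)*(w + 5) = w^3 + 7*w^2 + 10*w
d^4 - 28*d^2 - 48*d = d*(d - 6)*(d + 2)*(d + 4)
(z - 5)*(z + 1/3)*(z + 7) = z^3 + 7*z^2/3 - 103*z/3 - 35/3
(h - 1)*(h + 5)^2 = h^3 + 9*h^2 + 15*h - 25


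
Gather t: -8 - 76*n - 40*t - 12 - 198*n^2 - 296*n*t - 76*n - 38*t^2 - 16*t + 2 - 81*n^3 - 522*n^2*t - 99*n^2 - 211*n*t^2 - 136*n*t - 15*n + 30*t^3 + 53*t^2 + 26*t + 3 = -81*n^3 - 297*n^2 - 167*n + 30*t^3 + t^2*(15 - 211*n) + t*(-522*n^2 - 432*n - 30) - 15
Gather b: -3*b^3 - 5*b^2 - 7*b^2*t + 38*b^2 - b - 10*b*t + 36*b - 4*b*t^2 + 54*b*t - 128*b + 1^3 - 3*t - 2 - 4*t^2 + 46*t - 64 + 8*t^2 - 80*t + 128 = -3*b^3 + b^2*(33 - 7*t) + b*(-4*t^2 + 44*t - 93) + 4*t^2 - 37*t + 63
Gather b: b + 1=b + 1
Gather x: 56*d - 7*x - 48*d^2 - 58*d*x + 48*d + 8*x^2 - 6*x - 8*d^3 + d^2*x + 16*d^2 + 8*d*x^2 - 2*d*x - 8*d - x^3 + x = -8*d^3 - 32*d^2 + 96*d - x^3 + x^2*(8*d + 8) + x*(d^2 - 60*d - 12)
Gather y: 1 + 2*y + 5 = 2*y + 6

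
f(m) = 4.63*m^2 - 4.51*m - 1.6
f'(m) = 9.26*m - 4.51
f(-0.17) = -0.70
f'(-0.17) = -6.08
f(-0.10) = -1.10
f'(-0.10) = -5.44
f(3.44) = 37.68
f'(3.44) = 27.34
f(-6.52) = 224.63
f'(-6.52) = -64.89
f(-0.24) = -0.25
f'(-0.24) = -6.73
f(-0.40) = 0.94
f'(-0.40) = -8.21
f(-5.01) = 137.21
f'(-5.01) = -50.90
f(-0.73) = 4.16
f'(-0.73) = -11.27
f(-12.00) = 719.24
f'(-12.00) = -115.63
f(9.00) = 332.84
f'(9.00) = 78.83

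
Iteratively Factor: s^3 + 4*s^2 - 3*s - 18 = (s - 2)*(s^2 + 6*s + 9) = (s - 2)*(s + 3)*(s + 3)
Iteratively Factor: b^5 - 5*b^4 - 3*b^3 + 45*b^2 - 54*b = (b - 3)*(b^4 - 2*b^3 - 9*b^2 + 18*b) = (b - 3)*(b + 3)*(b^3 - 5*b^2 + 6*b) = (b - 3)*(b - 2)*(b + 3)*(b^2 - 3*b) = b*(b - 3)*(b - 2)*(b + 3)*(b - 3)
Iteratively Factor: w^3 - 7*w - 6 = (w - 3)*(w^2 + 3*w + 2) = (w - 3)*(w + 2)*(w + 1)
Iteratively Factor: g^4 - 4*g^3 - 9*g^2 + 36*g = (g + 3)*(g^3 - 7*g^2 + 12*g) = g*(g + 3)*(g^2 - 7*g + 12) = g*(g - 3)*(g + 3)*(g - 4)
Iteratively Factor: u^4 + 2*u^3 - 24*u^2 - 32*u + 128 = (u + 4)*(u^3 - 2*u^2 - 16*u + 32) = (u - 2)*(u + 4)*(u^2 - 16) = (u - 2)*(u + 4)^2*(u - 4)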